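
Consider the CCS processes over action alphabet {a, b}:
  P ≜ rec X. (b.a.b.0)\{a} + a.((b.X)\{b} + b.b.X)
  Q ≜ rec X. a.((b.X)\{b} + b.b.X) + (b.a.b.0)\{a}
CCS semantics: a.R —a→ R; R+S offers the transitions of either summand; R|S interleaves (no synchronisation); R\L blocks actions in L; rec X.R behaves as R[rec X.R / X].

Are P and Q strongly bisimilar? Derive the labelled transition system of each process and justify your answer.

YES

P's transition system — 4 states:
  u0 = rec X. (b.a.b.0)\{a} + a.((b.X)\{b} + b.b.X) :: =a=> u1, =b=> u2
  u1 = (b.(rec X. (b.a.b.0)\{a} + a.((b.X)\{b} + b.b.X)))\{b} + b.b.(rec X. (b.a.b.0)\{a} + a.((b.X)\{b} + b.b.X)) :: =b=> u3
  u2 = (a.b.0)\{a} :: ∅
  u3 = b.(rec X. (b.a.b.0)\{a} + a.((b.X)\{b} + b.b.X)) :: =b=> u0
Q's transition system — 4 states:
  v0 = rec X. a.((b.X)\{b} + b.b.X) + (b.a.b.0)\{a} :: =a=> v1, =b=> v2
  v1 = (b.(rec X. a.((b.X)\{b} + b.b.X) + (b.a.b.0)\{a}))\{b} + b.b.(rec X. a.((b.X)\{b} + b.b.X) + (b.a.b.0)\{a}) :: =b=> v3
  v2 = (a.b.0)\{a} :: ∅
  v3 = b.(rec X. a.((b.X)\{b} + b.b.X) + (b.a.b.0)\{a}) :: =b=> v0
Bisimilarity quotient blocks:
  B0 = {u0, v0}
  B1 = {u1, v1}
  B2 = {u3, v3}
  B3 = {u2, v2}
u0 ∈ B0, v0 ∈ B0 → same block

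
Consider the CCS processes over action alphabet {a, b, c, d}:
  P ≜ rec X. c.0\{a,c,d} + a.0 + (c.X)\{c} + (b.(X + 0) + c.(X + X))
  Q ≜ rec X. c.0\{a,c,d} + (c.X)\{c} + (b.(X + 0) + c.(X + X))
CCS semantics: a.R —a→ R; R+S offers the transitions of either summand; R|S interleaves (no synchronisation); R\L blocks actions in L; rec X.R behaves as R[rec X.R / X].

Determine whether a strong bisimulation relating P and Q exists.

P ≁ Q

Reachable graph of P (5 states):
  s0 = rec X. c.0\{a,c,d} + a.0 + (c.X)\{c} + (b.(X + 0) + c.(X + X)) :: ··a··> s1, ··b··> s2, ··c··> s3, ··c··> s4
  s1 = 0 :: deadlocked
  s2 = (rec X. c.0\{a,c,d} + a.0 + (c.X)\{c} + (b.(X + 0) + c.(X + X))) + 0 :: ··a··> s1, ··b··> s2, ··c··> s3, ··c··> s4
  s3 = (rec X. c.0\{a,c,d} + a.0 + (c.X)\{c} + (b.(X + 0) + c.(X + X))) + (rec X. c.0\{a,c,d} + a.0 + (c.X)\{c} + (b.(X + 0) + c.(X + X))) :: ··a··> s1, ··b··> s2, ··c··> s3, ··c··> s4
  s4 = 0\{a,c,d} :: deadlocked
Reachable graph of Q (4 states):
  t0 = rec X. c.0\{a,c,d} + (c.X)\{c} + (b.(X + 0) + c.(X + X)) :: ··b··> t1, ··c··> t2, ··c··> t3
  t1 = (rec X. c.0\{a,c,d} + (c.X)\{c} + (b.(X + 0) + c.(X + X))) + 0 :: ··b··> t1, ··c··> t2, ··c··> t3
  t2 = (rec X. c.0\{a,c,d} + (c.X)\{c} + (b.(X + 0) + c.(X + X))) + (rec X. c.0\{a,c,d} + (c.X)\{c} + (b.(X + 0) + c.(X + X))) :: ··b··> t1, ··c··> t2, ··c··> t3
  t3 = 0\{a,c,d} :: deadlocked
Bisimilarity quotient blocks:
  B0 = {s0, s2, s3}
  B1 = {s1, s4, t3}
  B2 = {t0, t1, t2}
s0 ∈ B0, t0 ∈ B2 → different blocks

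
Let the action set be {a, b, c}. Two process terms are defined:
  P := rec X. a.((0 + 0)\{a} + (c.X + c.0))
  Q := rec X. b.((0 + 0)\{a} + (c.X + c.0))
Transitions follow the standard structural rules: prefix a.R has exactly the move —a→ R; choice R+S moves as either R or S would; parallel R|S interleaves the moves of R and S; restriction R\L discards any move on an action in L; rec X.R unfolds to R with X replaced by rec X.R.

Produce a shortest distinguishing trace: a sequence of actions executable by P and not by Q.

LTS(P): 3 reachable states
  m0 = rec X. a.((0 + 0)\{a} + (c.X + c.0)) :: -a-> m1
  m1 = (0 + 0)\{a} + (c.(rec X. a.((0 + 0)\{a} + (c.X + c.0))) + c.0) :: -c-> m0, -c-> m2
  m2 = 0 :: deadlocked
LTS(Q): 3 reachable states
  n0 = rec X. b.((0 + 0)\{a} + (c.X + c.0)) :: -b-> n1
  n1 = (0 + 0)\{a} + (c.(rec X. b.((0 + 0)\{a} + (c.X + c.0))) + c.0) :: -c-> n0, -c-> n2
  n2 = 0 :: deadlocked
Executing a from P (initial set {m0}):
  step 1 (a): {m1}
  ✓ P
Executing a from Q (initial set {n0}):
  step 1 (a): no successor for Q

a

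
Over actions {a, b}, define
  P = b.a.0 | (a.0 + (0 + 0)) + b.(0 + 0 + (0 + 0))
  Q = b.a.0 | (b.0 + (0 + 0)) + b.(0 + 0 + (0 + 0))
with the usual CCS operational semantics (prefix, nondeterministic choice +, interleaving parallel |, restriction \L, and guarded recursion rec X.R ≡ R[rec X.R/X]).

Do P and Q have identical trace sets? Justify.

P's transition system — 7 states:
  u0 = b.a.0 | (a.0 + (0 + 0)) + b.(0 + 0 + (0 + 0)) | —a→ u1, —b→ u2, —b→ u3
  u1 = b.a.0 | 0 | —b→ u4
  u2 = 0 + 0 + (0 + 0) | deadlocked
  u3 = a.0 | (a.0 + (0 + 0)) | —a→ u4, —a→ u5
  u4 = a.0 | 0 | —a→ u6
  u5 = 0 | (a.0 + (0 + 0)) | —a→ u6
  u6 = 0 | 0 | deadlocked
Q's transition system — 7 states:
  v0 = b.a.0 | (b.0 + (0 + 0)) + b.(0 + 0 + (0 + 0)) | —b→ v1, —b→ v2, —b→ v3
  v1 = 0 + 0 + (0 + 0) | deadlocked
  v2 = a.0 | (b.0 + (0 + 0)) | —a→ v4, —b→ v5
  v3 = b.a.0 | 0 | —b→ v5
  v4 = 0 | (b.0 + (0 + 0)) | —b→ v6
  v5 = a.0 | 0 | —a→ v6
  v6 = 0 | 0 | deadlocked
Run σ = ⟨a⟩ on P: start {u0}
  [1] a ⇒ {u1}
  P completes σ.
Run σ = ⟨a⟩ on Q: start {v0}
  [1] a ⇒ ∅  — Q cannot continue

trace-distinct — witness ⟨a⟩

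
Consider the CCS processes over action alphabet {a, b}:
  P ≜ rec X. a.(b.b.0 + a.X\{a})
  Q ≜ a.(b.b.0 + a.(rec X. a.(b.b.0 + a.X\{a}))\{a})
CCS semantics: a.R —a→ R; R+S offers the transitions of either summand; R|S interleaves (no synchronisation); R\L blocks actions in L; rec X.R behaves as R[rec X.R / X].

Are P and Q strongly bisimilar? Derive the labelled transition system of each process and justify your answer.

bisimilar

P's transition system — 5 states:
  s0 = rec X. a.(b.b.0 + a.X\{a}) → -a-> s1
  s1 = b.b.0 + a.(rec X. a.(b.b.0 + a.X\{a}))\{a} → -a-> s2, -b-> s3
  s2 = (rec X. a.(b.b.0 + a.X\{a}))\{a} → deadlocked
  s3 = b.0 → -b-> s4
  s4 = 0 → deadlocked
Q's transition system — 5 states:
  t0 = a.(b.b.0 + a.(rec X. a.(b.b.0 + a.X\{a}))\{a}) → -a-> t1
  t1 = b.b.0 + a.(rec X. a.(b.b.0 + a.X\{a}))\{a} → -a-> t2, -b-> t3
  t2 = (rec X. a.(b.b.0 + a.X\{a}))\{a} → deadlocked
  t3 = b.0 → -b-> t4
  t4 = 0 → deadlocked
Bisimilarity quotient blocks:
  B0 = {s0, t0}
  B1 = {s1, t1}
  B2 = {s2, s4, t2, t4}
  B3 = {s3, t3}
s0 ∈ B0, t0 ∈ B0 → same block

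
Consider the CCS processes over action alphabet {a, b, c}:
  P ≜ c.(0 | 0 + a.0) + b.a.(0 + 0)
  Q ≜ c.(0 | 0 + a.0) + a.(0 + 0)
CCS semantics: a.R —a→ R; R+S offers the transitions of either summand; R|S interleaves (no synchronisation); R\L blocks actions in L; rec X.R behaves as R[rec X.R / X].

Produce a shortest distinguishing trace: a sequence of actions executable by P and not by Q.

P's transition system — 5 states:
  p0 = c.(0 | 0 + a.0) + b.a.(0 + 0) → -b-> p1, -c-> p2
  p1 = a.(0 + 0) → -a-> p3
  p2 = 0 | 0 + a.0 → -a-> p4
  p3 = 0 + 0 → deadlocked
  p4 = 0 → deadlocked
Q's transition system — 4 states:
  q0 = c.(0 | 0 + a.0) + a.(0 + 0) → -a-> q1, -c-> q2
  q1 = 0 + 0 → deadlocked
  q2 = 0 | 0 + a.0 → -a-> q3
  q3 = 0 → deadlocked
Run σ = ⟨b⟩ on P: start {p0}
  [1] b ⇒ {p1}
  ✓ P
Run σ = ⟨b⟩ on Q: start {q0}
  [1] b ⇒ no successor for Q

b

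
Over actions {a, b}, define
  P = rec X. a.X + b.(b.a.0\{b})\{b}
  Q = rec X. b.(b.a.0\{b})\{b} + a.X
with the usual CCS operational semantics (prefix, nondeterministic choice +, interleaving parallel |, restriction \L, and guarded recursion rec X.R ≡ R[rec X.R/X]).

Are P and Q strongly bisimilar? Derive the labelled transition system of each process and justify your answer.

P's transition system — 2 states:
  u0 = rec X. a.X + b.(b.a.0\{b})\{b} has moves —a→ u0, —b→ u1
  u1 = (b.a.0\{b})\{b} has moves (no moves)
Q's transition system — 2 states:
  v0 = rec X. b.(b.a.0\{b})\{b} + a.X has moves —a→ v0, —b→ v1
  v1 = (b.a.0\{b})\{b} has moves (no moves)
Coarsest stable partition (strong bisimilarity classes):
  B0 = {u0, v0}
  B1 = {u1, v1}
u0 ∈ B0, v0 ∈ B0 → same block

bisimilar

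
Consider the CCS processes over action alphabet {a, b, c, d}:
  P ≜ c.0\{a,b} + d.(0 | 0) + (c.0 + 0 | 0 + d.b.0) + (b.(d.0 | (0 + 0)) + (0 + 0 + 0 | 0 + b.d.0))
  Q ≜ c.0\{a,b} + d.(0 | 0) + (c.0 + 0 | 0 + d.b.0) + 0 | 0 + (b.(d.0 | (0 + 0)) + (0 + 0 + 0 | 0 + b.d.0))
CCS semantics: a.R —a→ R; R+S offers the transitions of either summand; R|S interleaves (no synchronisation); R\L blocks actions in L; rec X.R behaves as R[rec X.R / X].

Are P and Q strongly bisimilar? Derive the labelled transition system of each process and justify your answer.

YES

Reachable graph of P (8 states):
  m0 = c.0\{a,b} + d.(0 | 0) + (c.0 + 0 | 0 + d.b.0) + (b.(d.0 | (0 + 0)) + (0 + 0 + 0 | 0 + b.d.0)) | —b→ m1, —b→ m2, —c→ m3, —c→ m4, —d→ m5, —d→ m6
  m1 = d.0 | —d→ m3
  m2 = d.0 | (0 + 0) | —d→ m7
  m3 = 0 | stopped
  m4 = 0\{a,b} | stopped
  m5 = 0 | 0 | stopped
  m6 = b.0 | —b→ m3
  m7 = 0 | (0 + 0) | stopped
Reachable graph of Q (8 states):
  n0 = c.0\{a,b} + d.(0 | 0) + (c.0 + 0 | 0 + d.b.0) + 0 | 0 + (b.(d.0 | (0 + 0)) + (0 + 0 + 0 | 0 + b.d.0)) | —b→ n1, —b→ n2, —c→ n3, —c→ n4, —d→ n5, —d→ n6
  n1 = d.0 | —d→ n3
  n2 = d.0 | (0 + 0) | —d→ n7
  n3 = 0 | stopped
  n4 = 0\{a,b} | stopped
  n5 = 0 | 0 | stopped
  n6 = b.0 | —b→ n3
  n7 = 0 | (0 + 0) | stopped
Partition-refinement fixed point:
  B0 = {m0, n0}
  B1 = {m3, m4, m5, m7, n3, n4, n5, n7}
  B2 = {m1, m2, n1, n2}
  B3 = {m6, n6}
m0 ∈ B0, n0 ∈ B0 → same block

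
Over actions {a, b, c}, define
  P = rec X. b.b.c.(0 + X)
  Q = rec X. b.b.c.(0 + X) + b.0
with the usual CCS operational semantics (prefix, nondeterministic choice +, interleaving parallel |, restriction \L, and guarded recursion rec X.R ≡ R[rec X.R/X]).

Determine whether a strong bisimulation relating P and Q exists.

P ≁ Q

LTS(P): 4 reachable states
  p0 = rec X. b.b.c.(0 + X) :: =b=> p1
  p1 = b.c.(0 + (rec X. b.b.c.(0 + X))) :: =b=> p2
  p2 = c.(0 + (rec X. b.b.c.(0 + X))) :: =c=> p3
  p3 = 0 + (rec X. b.b.c.(0 + X)) :: =b=> p1
LTS(Q): 5 reachable states
  q0 = rec X. b.b.c.(0 + X) + b.0 :: =b=> q1, =b=> q2
  q1 = 0 :: ∅
  q2 = b.c.(0 + (rec X. b.b.c.(0 + X) + b.0)) :: =b=> q3
  q3 = c.(0 + (rec X. b.b.c.(0 + X) + b.0)) :: =c=> q4
  q4 = 0 + (rec X. b.b.c.(0 + X) + b.0) :: =b=> q1, =b=> q2
Bisimilarity quotient blocks:
  B0 = {p0, p3}
  B1 = {p1}
  B2 = {p2}
  B3 = {q0, q4}
  B4 = {q1}
  B5 = {q2}
  B6 = {q3}
p0 ∈ B0, q0 ∈ B3 → different blocks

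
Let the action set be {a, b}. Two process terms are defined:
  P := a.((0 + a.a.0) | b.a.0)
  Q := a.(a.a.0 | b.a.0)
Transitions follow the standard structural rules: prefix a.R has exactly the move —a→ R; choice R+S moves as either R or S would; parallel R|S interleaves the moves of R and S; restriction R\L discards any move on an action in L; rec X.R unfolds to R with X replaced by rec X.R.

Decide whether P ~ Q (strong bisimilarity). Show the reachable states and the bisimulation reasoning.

P ~ Q

LTS(P): 10 reachable states
  s0 = a.((0 + a.a.0) | b.a.0) | =a=> s1
  s1 = (0 + a.a.0) | b.a.0 | =a=> s2, =b=> s3
  s2 = a.0 | b.a.0 | =a=> s4, =b=> s5
  s3 = (0 + a.a.0) | a.0 | =a=> s5, =a=> s6
  s4 = 0 | b.a.0 | =b=> s7
  s5 = a.0 | a.0 | =a=> s7, =a=> s8
  s6 = (0 + a.a.0) | 0 | =a=> s8
  s7 = 0 | a.0 | =a=> s9
  s8 = a.0 | 0 | =a=> s9
  s9 = 0 | 0 | ·
LTS(Q): 10 reachable states
  t0 = a.(a.a.0 | b.a.0) | =a=> t1
  t1 = a.a.0 | b.a.0 | =a=> t2, =b=> t3
  t2 = a.0 | b.a.0 | =a=> t4, =b=> t5
  t3 = a.a.0 | a.0 | =a=> t5, =a=> t6
  t4 = 0 | b.a.0 | =b=> t7
  t5 = a.0 | a.0 | =a=> t7, =a=> t8
  t6 = a.a.0 | 0 | =a=> t8
  t7 = 0 | a.0 | =a=> t9
  t8 = a.0 | 0 | =a=> t9
  t9 = 0 | 0 | ·
Coarsest stable partition (strong bisimilarity classes):
  B0 = {s0, t0}
  B1 = {s1, t1}
  B2 = {s2, t2}
  B3 = {s4, t4}
  B4 = {s7, s8, t7, t8}
  B5 = {s9, t9}
  B6 = {s5, s6, t5, t6}
  B7 = {s3, t3}
s0 ∈ B0, t0 ∈ B0 → same block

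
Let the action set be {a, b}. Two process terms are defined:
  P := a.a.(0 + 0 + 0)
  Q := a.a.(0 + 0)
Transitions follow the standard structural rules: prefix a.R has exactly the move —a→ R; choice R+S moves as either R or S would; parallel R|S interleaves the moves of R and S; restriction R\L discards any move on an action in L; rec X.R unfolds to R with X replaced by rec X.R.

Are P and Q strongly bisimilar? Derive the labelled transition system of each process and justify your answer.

P's transition system — 3 states:
  m0 = a.a.(0 + 0 + 0) ⊢ --a--▸ m1
  m1 = a.(0 + 0 + 0) ⊢ --a--▸ m2
  m2 = 0 + 0 + 0 ⊢ ·
Q's transition system — 3 states:
  n0 = a.a.(0 + 0) ⊢ --a--▸ n1
  n1 = a.(0 + 0) ⊢ --a--▸ n2
  n2 = 0 + 0 ⊢ ·
Coarsest stable partition (strong bisimilarity classes):
  B0 = {m0, n0}
  B1 = {m1, n1}
  B2 = {m2, n2}
m0 ∈ B0, n0 ∈ B0 → same block

bisimilar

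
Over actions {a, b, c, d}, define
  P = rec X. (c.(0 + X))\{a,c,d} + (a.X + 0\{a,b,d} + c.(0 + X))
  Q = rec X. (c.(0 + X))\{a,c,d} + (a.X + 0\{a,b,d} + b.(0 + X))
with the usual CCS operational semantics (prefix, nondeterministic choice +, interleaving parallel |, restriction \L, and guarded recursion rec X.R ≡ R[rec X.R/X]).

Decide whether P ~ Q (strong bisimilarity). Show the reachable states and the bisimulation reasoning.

not bisimilar

P's transition system — 2 states:
  p0 = rec X. (c.(0 + X))\{a,c,d} + (a.X + 0\{a,b,d} + c.(0 + X)) → —a→ p0, —c→ p1
  p1 = 0 + (rec X. (c.(0 + X))\{a,c,d} + (a.X + 0\{a,b,d} + c.(0 + X))) → —a→ p0, —c→ p1
Q's transition system — 2 states:
  q0 = rec X. (c.(0 + X))\{a,c,d} + (a.X + 0\{a,b,d} + b.(0 + X)) → —a→ q0, —b→ q1
  q1 = 0 + (rec X. (c.(0 + X))\{a,c,d} + (a.X + 0\{a,b,d} + b.(0 + X))) → —a→ q0, —b→ q1
Partition-refinement fixed point:
  B0 = {p0, p1}
  B1 = {q0, q1}
p0 ∈ B0, q0 ∈ B1 → different blocks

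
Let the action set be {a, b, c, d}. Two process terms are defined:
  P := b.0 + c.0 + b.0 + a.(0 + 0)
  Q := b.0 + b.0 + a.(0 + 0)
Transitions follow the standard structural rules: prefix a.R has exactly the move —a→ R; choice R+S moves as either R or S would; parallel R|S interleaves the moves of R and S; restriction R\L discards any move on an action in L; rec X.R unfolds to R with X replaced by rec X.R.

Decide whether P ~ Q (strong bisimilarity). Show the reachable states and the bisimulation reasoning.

P ≁ Q

Reachable graph of P (3 states):
  s0 = b.0 + c.0 + b.0 + a.(0 + 0) | --a--▸ s1, --b--▸ s2, --c--▸ s2
  s1 = 0 + 0 | stopped
  s2 = 0 | stopped
Reachable graph of Q (3 states):
  t0 = b.0 + b.0 + a.(0 + 0) | --a--▸ t1, --b--▸ t2
  t1 = 0 + 0 | stopped
  t2 = 0 | stopped
Bisimilarity quotient blocks:
  B0 = {s0}
  B1 = {s1, s2, t1, t2}
  B2 = {t0}
s0 ∈ B0, t0 ∈ B2 → different blocks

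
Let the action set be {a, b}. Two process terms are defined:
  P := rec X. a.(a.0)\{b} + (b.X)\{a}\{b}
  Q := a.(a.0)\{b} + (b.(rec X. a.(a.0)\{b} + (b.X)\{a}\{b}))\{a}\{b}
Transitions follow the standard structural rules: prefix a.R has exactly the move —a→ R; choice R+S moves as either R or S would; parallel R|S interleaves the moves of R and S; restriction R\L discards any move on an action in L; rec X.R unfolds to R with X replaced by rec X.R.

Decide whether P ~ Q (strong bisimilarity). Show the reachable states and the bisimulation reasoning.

LTS(P): 3 reachable states
  m0 = rec X. a.(a.0)\{b} + (b.X)\{a}\{b} has moves ··a··> m1
  m1 = (a.0)\{b} has moves ··a··> m2
  m2 = 0\{b} has moves stopped
LTS(Q): 3 reachable states
  n0 = a.(a.0)\{b} + (b.(rec X. a.(a.0)\{b} + (b.X)\{a}\{b}))\{a}\{b} has moves ··a··> n1
  n1 = (a.0)\{b} has moves ··a··> n2
  n2 = 0\{b} has moves stopped
Coarsest stable partition (strong bisimilarity classes):
  B0 = {m0, n0}
  B1 = {m1, n1}
  B2 = {m2, n2}
m0 ∈ B0, n0 ∈ B0 → same block

YES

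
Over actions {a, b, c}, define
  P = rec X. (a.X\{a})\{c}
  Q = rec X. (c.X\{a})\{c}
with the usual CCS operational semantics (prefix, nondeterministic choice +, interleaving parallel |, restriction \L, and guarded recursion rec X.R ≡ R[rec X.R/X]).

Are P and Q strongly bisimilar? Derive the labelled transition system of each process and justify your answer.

P's transition system — 2 states:
  u0 = rec X. (a.X\{a})\{c} ⊢ —a→ u1
  u1 = (rec X. (a.X\{a})\{c})\{a}\{c} ⊢ stopped
Q's transition system — 1 states:
  v0 = rec X. (c.X\{a})\{c} ⊢ stopped
Bisimilarity quotient blocks:
  B0 = {u0}
  B1 = {u1, v0}
u0 ∈ B0, v0 ∈ B1 → different blocks

not bisimilar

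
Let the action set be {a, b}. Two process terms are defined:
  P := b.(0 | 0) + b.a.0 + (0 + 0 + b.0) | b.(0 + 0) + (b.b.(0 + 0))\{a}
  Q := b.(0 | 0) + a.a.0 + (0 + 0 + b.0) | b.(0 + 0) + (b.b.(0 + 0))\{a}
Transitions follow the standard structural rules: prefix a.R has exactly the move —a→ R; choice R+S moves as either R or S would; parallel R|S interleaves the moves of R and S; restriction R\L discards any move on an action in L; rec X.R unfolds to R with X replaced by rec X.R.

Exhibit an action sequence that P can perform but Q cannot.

LTS(P): 9 reachable states
  s0 = b.(0 | 0) + b.a.0 + (0 + 0 + b.0) | b.(0 + 0) + (b.b.(0 + 0))\{a} has moves ··b··> s1, ··b··> s2, ··b··> s3, ··b··> s4, ··b··> s5
  s1 = (0 + 0 + b.0) | (0 + 0) has moves ··b··> s6
  s2 = (b.(0 + 0))\{a} has moves ··b··> s7
  s3 = 0 | 0 has moves ∅
  s4 = 0 | b.(0 + 0) has moves ··b··> s6
  s5 = a.0 has moves ··a··> s8
  s6 = 0 | (0 + 0) has moves ∅
  s7 = (0 + 0)\{a} has moves ∅
  s8 = 0 has moves ∅
LTS(Q): 9 reachable states
  t0 = b.(0 | 0) + a.a.0 + (0 + 0 + b.0) | b.(0 + 0) + (b.b.(0 + 0))\{a} has moves ··a··> t1, ··b··> t2, ··b··> t3, ··b··> t4, ··b··> t5
  t1 = a.0 has moves ··a··> t6
  t2 = (0 + 0 + b.0) | (0 + 0) has moves ··b··> t7
  t3 = (b.(0 + 0))\{a} has moves ··b··> t8
  t4 = 0 | 0 has moves ∅
  t5 = 0 | b.(0 + 0) has moves ··b··> t7
  t6 = 0 has moves ∅
  t7 = 0 | (0 + 0) has moves ∅
  t8 = (0 + 0)\{a} has moves ∅
Executing ba from P (initial set {s0}):
  [1] b ⇒ {s1, s2, s3, s4, s5}
  [2] a ⇒ {s8}
  — P admits the full trace.
Executing ba from Q (initial set {t0}):
  [1] b ⇒ {t2, t3, t4, t5}
  [2] a ⇒ no successor for Q

ba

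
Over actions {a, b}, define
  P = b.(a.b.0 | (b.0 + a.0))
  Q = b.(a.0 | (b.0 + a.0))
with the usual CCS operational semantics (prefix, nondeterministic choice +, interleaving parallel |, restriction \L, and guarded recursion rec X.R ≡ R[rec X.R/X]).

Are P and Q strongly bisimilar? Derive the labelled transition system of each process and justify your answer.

P's transition system — 7 states:
  m0 = b.(a.b.0 | (b.0 + a.0)) | =b=> m1
  m1 = a.b.0 | (b.0 + a.0) | =a=> m2, =a=> m3, =b=> m2
  m2 = a.b.0 | 0 | =a=> m4
  m3 = b.0 | (b.0 + a.0) | =a=> m4, =b=> m4, =b=> m5
  m4 = b.0 | 0 | =b=> m6
  m5 = 0 | (b.0 + a.0) | =a=> m6, =b=> m6
  m6 = 0 | 0 | ∅
Q's transition system — 5 states:
  n0 = b.(a.0 | (b.0 + a.0)) | =b=> n1
  n1 = a.0 | (b.0 + a.0) | =a=> n2, =a=> n3, =b=> n3
  n2 = 0 | (b.0 + a.0) | =a=> n4, =b=> n4
  n3 = a.0 | 0 | =a=> n4
  n4 = 0 | 0 | ∅
Partition-refinement fixed point:
  B0 = {m0}
  B1 = {m1}
  B2 = {m2}
  B3 = {m4}
  B4 = {m6, n4}
  B5 = {m3}
  B6 = {m5, n2}
  B7 = {n0}
  B8 = {n1}
  B9 = {n3}
m0 ∈ B0, n0 ∈ B7 → different blocks

not bisimilar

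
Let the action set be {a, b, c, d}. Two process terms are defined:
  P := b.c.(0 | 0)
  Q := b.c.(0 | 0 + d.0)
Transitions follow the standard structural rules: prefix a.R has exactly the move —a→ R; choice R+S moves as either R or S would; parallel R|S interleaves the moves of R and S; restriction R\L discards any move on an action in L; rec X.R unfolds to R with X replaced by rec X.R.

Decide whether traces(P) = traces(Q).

trace-distinct — witness ⟨bcd⟩

P's transition system — 3 states:
  p0 = b.c.(0 | 0) :: --b--▸ p1
  p1 = c.(0 | 0) :: --c--▸ p2
  p2 = 0 | 0 :: stopped
Q's transition system — 4 states:
  q0 = b.c.(0 | 0 + d.0) :: --b--▸ q1
  q1 = c.(0 | 0 + d.0) :: --c--▸ q2
  q2 = 0 | 0 + d.0 :: --d--▸ q3
  q3 = 0 :: stopped
Executing bcd from Q (initial set {q0}):
  after b @ step 1: {q1}
  after c @ step 2: {q2}
  after d @ step 3: {q3}
  ✓ Q
Executing bcd from P (initial set {p0}):
  after b @ step 1: {p1}
  after c @ step 2: {p2}
  after d @ step 3: ∅  — P cannot continue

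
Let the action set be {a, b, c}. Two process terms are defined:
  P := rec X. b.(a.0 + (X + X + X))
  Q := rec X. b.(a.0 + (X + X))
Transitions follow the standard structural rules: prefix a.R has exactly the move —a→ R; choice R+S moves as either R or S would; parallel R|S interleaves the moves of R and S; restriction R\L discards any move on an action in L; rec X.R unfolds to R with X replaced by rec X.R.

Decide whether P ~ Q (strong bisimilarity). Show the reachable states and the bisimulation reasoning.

P's transition system — 3 states:
  p0 = rec X. b.(a.0 + (X + X + X)) :: —b→ p1
  p1 = a.0 + ((rec X. b.(a.0 + (X + X + X))) + (rec X. b.(a.0 + (X + X + X))) + (rec X. b.(a.0 + (X + X + X)))) :: —a→ p2, —b→ p1
  p2 = 0 :: deadlocked
Q's transition system — 3 states:
  q0 = rec X. b.(a.0 + (X + X)) :: —b→ q1
  q1 = a.0 + ((rec X. b.(a.0 + (X + X))) + (rec X. b.(a.0 + (X + X)))) :: —a→ q2, —b→ q1
  q2 = 0 :: deadlocked
Bisimilarity quotient blocks:
  B0 = {p0, q0}
  B1 = {p1, q1}
  B2 = {p2, q2}
p0 ∈ B0, q0 ∈ B0 → same block

YES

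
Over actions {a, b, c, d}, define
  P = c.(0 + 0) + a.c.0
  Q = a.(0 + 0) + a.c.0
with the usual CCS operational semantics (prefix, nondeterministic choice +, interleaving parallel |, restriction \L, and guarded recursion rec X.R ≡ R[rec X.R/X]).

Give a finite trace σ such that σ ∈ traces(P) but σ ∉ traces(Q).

c

Reachable graph of P (4 states):
  u0 = c.(0 + 0) + a.c.0 → -a-> u1, -c-> u2
  u1 = c.0 → -c-> u3
  u2 = 0 + 0 → ∅
  u3 = 0 → ∅
Reachable graph of Q (4 states):
  v0 = a.(0 + 0) + a.c.0 → -a-> v1, -a-> v2
  v1 = 0 + 0 → ∅
  v2 = c.0 → -c-> v3
  v3 = 0 → ∅
Run σ = ⟨c⟩ on P: start {u0}
  [1] c ⇒ {u2}
  ✓ P
Run σ = ⟨c⟩ on Q: start {v0}
  [1] c ⇒ ∅ (Q stuck)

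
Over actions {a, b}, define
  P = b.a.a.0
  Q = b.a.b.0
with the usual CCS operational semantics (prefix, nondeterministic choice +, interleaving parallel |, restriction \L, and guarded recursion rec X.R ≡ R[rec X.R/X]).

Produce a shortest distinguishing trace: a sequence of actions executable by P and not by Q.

baa

P's transition system — 4 states:
  p0 = b.a.a.0 | ··b··> p1
  p1 = a.a.0 | ··a··> p2
  p2 = a.0 | ··a··> p3
  p3 = 0 | stopped
Q's transition system — 4 states:
  q0 = b.a.b.0 | ··b··> q1
  q1 = a.b.0 | ··a··> q2
  q2 = b.0 | ··b··> q3
  q3 = 0 | stopped
Run σ = ⟨baa⟩ on P: start {p0}
  after b @ step 1: {p1}
  after a @ step 2: {p2}
  after a @ step 3: {p3}
  P completes σ.
Run σ = ⟨baa⟩ on Q: start {q0}
  after b @ step 1: {q1}
  after a @ step 2: {q2}
  after a @ step 3: ∅ (Q stuck)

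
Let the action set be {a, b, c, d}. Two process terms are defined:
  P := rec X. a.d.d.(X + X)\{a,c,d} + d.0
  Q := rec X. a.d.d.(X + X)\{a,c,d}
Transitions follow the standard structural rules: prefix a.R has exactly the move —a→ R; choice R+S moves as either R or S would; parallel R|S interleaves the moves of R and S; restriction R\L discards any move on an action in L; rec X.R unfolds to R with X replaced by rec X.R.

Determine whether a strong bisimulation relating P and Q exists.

P's transition system — 5 states:
  p0 = rec X. a.d.d.(X + X)\{a,c,d} + d.0 :: -a-> p1, -d-> p2
  p1 = d.d.((rec X. a.d.d.(X + X)\{a,c,d} + d.0) + (rec X. a.d.d.(X + X)\{a,c,d} + d.0))\{a,c,d} :: -d-> p3
  p2 = 0 :: (no moves)
  p3 = d.((rec X. a.d.d.(X + X)\{a,c,d} + d.0) + (rec X. a.d.d.(X + X)\{a,c,d} + d.0))\{a,c,d} :: -d-> p4
  p4 = ((rec X. a.d.d.(X + X)\{a,c,d} + d.0) + (rec X. a.d.d.(X + X)\{a,c,d} + d.0))\{a,c,d} :: (no moves)
Q's transition system — 4 states:
  q0 = rec X. a.d.d.(X + X)\{a,c,d} :: -a-> q1
  q1 = d.d.((rec X. a.d.d.(X + X)\{a,c,d}) + (rec X. a.d.d.(X + X)\{a,c,d}))\{a,c,d} :: -d-> q2
  q2 = d.((rec X. a.d.d.(X + X)\{a,c,d}) + (rec X. a.d.d.(X + X)\{a,c,d}))\{a,c,d} :: -d-> q3
  q3 = ((rec X. a.d.d.(X + X)\{a,c,d}) + (rec X. a.d.d.(X + X)\{a,c,d}))\{a,c,d} :: (no moves)
Bisimilarity quotient blocks:
  B0 = {p0}
  B1 = {p1, q1}
  B2 = {p3, q2}
  B3 = {p2, p4, q3}
  B4 = {q0}
p0 ∈ B0, q0 ∈ B4 → different blocks

P ≁ Q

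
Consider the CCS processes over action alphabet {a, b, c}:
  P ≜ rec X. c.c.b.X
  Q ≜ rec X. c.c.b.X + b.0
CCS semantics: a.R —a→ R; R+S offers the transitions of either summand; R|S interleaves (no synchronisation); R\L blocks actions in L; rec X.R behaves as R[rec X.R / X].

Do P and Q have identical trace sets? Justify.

LTS(P): 3 reachable states
  u0 = rec X. c.c.b.X | =c=> u1
  u1 = c.b.(rec X. c.c.b.X) | =c=> u2
  u2 = b.(rec X. c.c.b.X) | =b=> u0
LTS(Q): 4 reachable states
  v0 = rec X. c.c.b.X + b.0 | =b=> v1, =c=> v2
  v1 = 0 | deadlocked
  v2 = c.b.(rec X. c.c.b.X + b.0) | =c=> v3
  v3 = b.(rec X. c.c.b.X + b.0) | =b=> v0
Run σ = ⟨b⟩ on Q: start {v0}
  after b @ step 1: {v1}
  Q completes σ.
Run σ = ⟨b⟩ on P: start {u0}
  after b @ step 1: ∅  — P cannot continue

traces(P) ≠ traces(Q) — witness ⟨b⟩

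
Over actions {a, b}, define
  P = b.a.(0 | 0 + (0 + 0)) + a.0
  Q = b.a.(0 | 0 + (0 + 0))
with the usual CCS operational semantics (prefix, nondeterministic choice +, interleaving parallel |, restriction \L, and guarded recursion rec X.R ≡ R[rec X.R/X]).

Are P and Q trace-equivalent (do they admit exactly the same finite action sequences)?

traces(P) ≠ traces(Q) — witness ⟨a⟩

Reachable graph of P (4 states):
  p0 = b.a.(0 | 0 + (0 + 0)) + a.0 has moves —a→ p1, —b→ p2
  p1 = 0 has moves (no moves)
  p2 = a.(0 | 0 + (0 + 0)) has moves —a→ p3
  p3 = 0 | 0 + (0 + 0) has moves (no moves)
Reachable graph of Q (3 states):
  q0 = b.a.(0 | 0 + (0 + 0)) has moves —b→ q1
  q1 = a.(0 | 0 + (0 + 0)) has moves —a→ q2
  q2 = 0 | 0 + (0 + 0) has moves (no moves)
Run σ = ⟨a⟩ on P: start {p0}
  [1] a ⇒ {p1}
  P completes σ.
Run σ = ⟨a⟩ on Q: start {q0}
  [1] a ⇒ ∅  — Q cannot continue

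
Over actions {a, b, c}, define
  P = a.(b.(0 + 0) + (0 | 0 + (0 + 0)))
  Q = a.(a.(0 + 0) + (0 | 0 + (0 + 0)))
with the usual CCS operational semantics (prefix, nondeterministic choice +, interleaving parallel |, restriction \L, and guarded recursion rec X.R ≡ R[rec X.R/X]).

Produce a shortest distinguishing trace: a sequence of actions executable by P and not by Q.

ab

LTS(P): 3 reachable states
  u0 = a.(b.(0 + 0) + (0 | 0 + (0 + 0))) :: =a=> u1
  u1 = b.(0 + 0) + (0 | 0 + (0 + 0)) :: =b=> u2
  u2 = 0 + 0 :: ·
LTS(Q): 3 reachable states
  v0 = a.(a.(0 + 0) + (0 | 0 + (0 + 0))) :: =a=> v1
  v1 = a.(0 + 0) + (0 | 0 + (0 + 0)) :: =a=> v2
  v2 = 0 + 0 :: ·
Trace ⟨ab⟩ through P, begin at {u0}:
  after a @ step 1: {u1}
  after b @ step 2: {u2}
  — P admits the full trace.
Trace ⟨ab⟩ through Q, begin at {v0}:
  after a @ step 1: {v1}
  after b @ step 2: no successor for Q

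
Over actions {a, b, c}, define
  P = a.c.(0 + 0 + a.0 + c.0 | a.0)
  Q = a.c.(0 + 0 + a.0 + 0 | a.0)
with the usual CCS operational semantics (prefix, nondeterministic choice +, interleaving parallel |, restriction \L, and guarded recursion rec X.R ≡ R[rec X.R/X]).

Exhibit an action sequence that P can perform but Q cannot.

Reachable graph of P (7 states):
  m0 = a.c.(0 + 0 + a.0 + c.0 | a.0) | ··a··> m1
  m1 = c.(0 + 0 + a.0 + c.0 | a.0) | ··c··> m2
  m2 = 0 + 0 + a.0 + c.0 | a.0 | ··a··> m3, ··a··> m4, ··c··> m5
  m3 = 0 | (no moves)
  m4 = c.0 | 0 | ··c··> m6
  m5 = 0 | a.0 | ··a··> m6
  m6 = 0 | 0 | (no moves)
Reachable graph of Q (5 states):
  n0 = a.c.(0 + 0 + a.0 + 0 | a.0) | ··a··> n1
  n1 = c.(0 + 0 + a.0 + 0 | a.0) | ··c··> n2
  n2 = 0 + 0 + a.0 + 0 | a.0 | ··a··> n3, ··a··> n4
  n3 = 0 | (no moves)
  n4 = 0 | 0 | (no moves)
Executing acc from P (initial set {m0}):
  [1] a ⇒ {m1}
  [2] c ⇒ {m2}
  [3] c ⇒ {m5}
  P completes σ.
Executing acc from Q (initial set {n0}):
  [1] a ⇒ {n1}
  [2] c ⇒ {n2}
  [3] c ⇒ ∅  — Q cannot continue

acc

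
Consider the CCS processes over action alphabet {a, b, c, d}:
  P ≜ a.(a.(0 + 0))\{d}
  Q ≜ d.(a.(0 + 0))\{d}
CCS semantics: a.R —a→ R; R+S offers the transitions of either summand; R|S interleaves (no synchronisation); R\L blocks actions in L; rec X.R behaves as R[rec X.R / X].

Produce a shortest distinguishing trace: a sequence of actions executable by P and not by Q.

Reachable graph of P (3 states):
  p0 = a.(a.(0 + 0))\{d} | =a=> p1
  p1 = (a.(0 + 0))\{d} | =a=> p2
  p2 = (0 + 0)\{d} | stopped
Reachable graph of Q (3 states):
  q0 = d.(a.(0 + 0))\{d} | =d=> q1
  q1 = (a.(0 + 0))\{d} | =a=> q2
  q2 = (0 + 0)\{d} | stopped
Trace ⟨a⟩ through P, begin at {p0}:
  step 1 (a): {p1}
  — P admits the full trace.
Trace ⟨a⟩ through Q, begin at {q0}:
  step 1 (a): ∅  — Q cannot continue

a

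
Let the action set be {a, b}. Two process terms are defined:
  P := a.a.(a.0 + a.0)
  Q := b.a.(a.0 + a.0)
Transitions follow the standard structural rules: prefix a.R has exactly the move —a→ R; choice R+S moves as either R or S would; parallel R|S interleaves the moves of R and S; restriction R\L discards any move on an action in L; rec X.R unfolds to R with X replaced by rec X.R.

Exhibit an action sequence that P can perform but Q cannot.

a

Reachable graph of P (4 states):
  m0 = a.a.(a.0 + a.0) | —a→ m1
  m1 = a.(a.0 + a.0) | —a→ m2
  m2 = a.0 + a.0 | —a→ m3
  m3 = 0 | deadlocked
Reachable graph of Q (4 states):
  n0 = b.a.(a.0 + a.0) | —b→ n1
  n1 = a.(a.0 + a.0) | —a→ n2
  n2 = a.0 + a.0 | —a→ n3
  n3 = 0 | deadlocked
Run σ = ⟨a⟩ on P: start {m0}
  after a @ step 1: {m1}
  ✓ P
Run σ = ⟨a⟩ on Q: start {n0}
  after a @ step 1: ∅ (Q stuck)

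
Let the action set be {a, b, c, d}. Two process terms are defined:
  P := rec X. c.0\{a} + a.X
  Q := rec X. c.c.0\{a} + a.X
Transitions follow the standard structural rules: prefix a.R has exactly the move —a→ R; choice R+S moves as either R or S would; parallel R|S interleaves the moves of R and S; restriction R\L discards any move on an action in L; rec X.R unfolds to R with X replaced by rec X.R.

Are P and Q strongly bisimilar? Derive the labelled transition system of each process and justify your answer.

P's transition system — 2 states:
  p0 = rec X. c.0\{a} + a.X :: ··a··> p0, ··c··> p1
  p1 = 0\{a} :: stopped
Q's transition system — 3 states:
  q0 = rec X. c.c.0\{a} + a.X :: ··a··> q0, ··c··> q1
  q1 = c.0\{a} :: ··c··> q2
  q2 = 0\{a} :: stopped
Partition-refinement fixed point:
  B0 = {p0}
  B1 = {p1, q2}
  B2 = {q0}
  B3 = {q1}
p0 ∈ B0, q0 ∈ B2 → different blocks

not bisimilar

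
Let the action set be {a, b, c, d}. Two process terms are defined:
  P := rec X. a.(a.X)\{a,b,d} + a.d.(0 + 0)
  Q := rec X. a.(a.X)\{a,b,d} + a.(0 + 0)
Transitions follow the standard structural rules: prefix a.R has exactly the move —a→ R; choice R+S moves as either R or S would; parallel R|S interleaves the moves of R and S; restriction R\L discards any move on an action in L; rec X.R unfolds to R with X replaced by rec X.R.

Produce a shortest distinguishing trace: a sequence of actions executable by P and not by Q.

ad

Reachable graph of P (4 states):
  s0 = rec X. a.(a.X)\{a,b,d} + a.d.(0 + 0) | ··a··> s1, ··a··> s2
  s1 = (a.(rec X. a.(a.X)\{a,b,d} + a.d.(0 + 0)))\{a,b,d} | (no moves)
  s2 = d.(0 + 0) | ··d··> s3
  s3 = 0 + 0 | (no moves)
Reachable graph of Q (3 states):
  t0 = rec X. a.(a.X)\{a,b,d} + a.(0 + 0) | ··a··> t1, ··a··> t2
  t1 = (a.(rec X. a.(a.X)\{a,b,d} + a.(0 + 0)))\{a,b,d} | (no moves)
  t2 = 0 + 0 | (no moves)
Trace ⟨ad⟩ through P, begin at {s0}:
  step 1 (a): {s1, s2}
  step 2 (d): {s3}
  ✓ P
Trace ⟨ad⟩ through Q, begin at {t0}:
  step 1 (a): {t1, t2}
  step 2 (d): ∅  — Q cannot continue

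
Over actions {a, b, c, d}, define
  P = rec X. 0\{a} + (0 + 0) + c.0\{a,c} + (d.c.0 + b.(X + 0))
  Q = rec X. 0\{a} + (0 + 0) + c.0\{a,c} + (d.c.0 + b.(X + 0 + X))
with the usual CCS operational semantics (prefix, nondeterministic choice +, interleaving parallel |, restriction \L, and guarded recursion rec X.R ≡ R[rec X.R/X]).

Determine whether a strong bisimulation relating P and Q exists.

YES

P's transition system — 5 states:
  u0 = rec X. 0\{a} + (0 + 0) + c.0\{a,c} + (d.c.0 + b.(X + 0)) ⊢ ··b··> u1, ··c··> u2, ··d··> u3
  u1 = (rec X. 0\{a} + (0 + 0) + c.0\{a,c} + (d.c.0 + b.(X + 0))) + 0 ⊢ ··b··> u1, ··c··> u2, ··d··> u3
  u2 = 0\{a,c} ⊢ (no moves)
  u3 = c.0 ⊢ ··c··> u4
  u4 = 0 ⊢ (no moves)
Q's transition system — 5 states:
  v0 = rec X. 0\{a} + (0 + 0) + c.0\{a,c} + (d.c.0 + b.(X + 0 + X)) ⊢ ··b··> v1, ··c··> v2, ··d··> v3
  v1 = (rec X. 0\{a} + (0 + 0) + c.0\{a,c} + (d.c.0 + b.(X + 0 + X))) + 0 + (rec X. 0\{a} + (0 + 0) + c.0\{a,c} + (d.c.0 + b.(X + 0 + X))) ⊢ ··b··> v1, ··c··> v2, ··d··> v3
  v2 = 0\{a,c} ⊢ (no moves)
  v3 = c.0 ⊢ ··c··> v4
  v4 = 0 ⊢ (no moves)
Partition-refinement fixed point:
  B0 = {u0, u1, v0, v1}
  B1 = {u3, v3}
  B2 = {u2, u4, v2, v4}
u0 ∈ B0, v0 ∈ B0 → same block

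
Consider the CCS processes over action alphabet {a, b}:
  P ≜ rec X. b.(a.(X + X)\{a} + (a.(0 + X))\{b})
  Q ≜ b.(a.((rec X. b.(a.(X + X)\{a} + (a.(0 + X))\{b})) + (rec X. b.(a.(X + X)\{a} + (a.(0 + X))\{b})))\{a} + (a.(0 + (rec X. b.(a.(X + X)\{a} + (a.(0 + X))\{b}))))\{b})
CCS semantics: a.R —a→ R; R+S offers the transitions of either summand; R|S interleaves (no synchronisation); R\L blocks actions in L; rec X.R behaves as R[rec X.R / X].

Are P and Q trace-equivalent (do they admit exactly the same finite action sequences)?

P's transition system — 5 states:
  u0 = rec X. b.(a.(X + X)\{a} + (a.(0 + X))\{b}) :: ··b··> u1
  u1 = a.((rec X. b.(a.(X + X)\{a} + (a.(0 + X))\{b})) + (rec X. b.(a.(X + X)\{a} + (a.(0 + X))\{b})))\{a} + (a.(0 + (rec X. b.(a.(X + X)\{a} + (a.(0 + X))\{b}))))\{b} :: ··a··> u2, ··a··> u3
  u2 = ((rec X. b.(a.(X + X)\{a} + (a.(0 + X))\{b})) + (rec X. b.(a.(X + X)\{a} + (a.(0 + X))\{b})))\{a} :: ··b··> u4
  u3 = (0 + (rec X. b.(a.(X + X)\{a} + (a.(0 + X))\{b})))\{b} :: (no moves)
  u4 = (a.((rec X. b.(a.(X + X)\{a} + (a.(0 + X))\{b})) + (rec X. b.(a.(X + X)\{a} + (a.(0 + X))\{b})))\{a} + (a.(0 + (rec X. b.(a.(X + X)\{a} + (a.(0 + X))\{b}))))\{b})\{a} :: (no moves)
Q's transition system — 5 states:
  v0 = b.(a.((rec X. b.(a.(X + X)\{a} + (a.(0 + X))\{b})) + (rec X. b.(a.(X + X)\{a} + (a.(0 + X))\{b})))\{a} + (a.(0 + (rec X. b.(a.(X + X)\{a} + (a.(0 + X))\{b}))))\{b}) :: ··b··> v1
  v1 = a.((rec X. b.(a.(X + X)\{a} + (a.(0 + X))\{b})) + (rec X. b.(a.(X + X)\{a} + (a.(0 + X))\{b})))\{a} + (a.(0 + (rec X. b.(a.(X + X)\{a} + (a.(0 + X))\{b}))))\{b} :: ··a··> v2, ··a··> v3
  v2 = ((rec X. b.(a.(X + X)\{a} + (a.(0 + X))\{b})) + (rec X. b.(a.(X + X)\{a} + (a.(0 + X))\{b})))\{a} :: ··b··> v4
  v3 = (0 + (rec X. b.(a.(X + X)\{a} + (a.(0 + X))\{b})))\{b} :: (no moves)
  v4 = (a.((rec X. b.(a.(X + X)\{a} + (a.(0 + X))\{b})) + (rec X. b.(a.(X + X)\{a} + (a.(0 + X))\{b})))\{a} + (a.(0 + (rec X. b.(a.(X + X)\{a} + (a.(0 + X))\{b}))))\{b})\{a} :: (no moves)
Partition-refinement fixed point:
  B0 = {u0, v0}
  B1 = {u1, v1}
  B2 = {u2, v2}
  B3 = {u3, u4, v3, v4}
u0 ∈ B0, v0 ∈ B0 → same block
Bisimilar ⇒ trace-equivalent.

trace-equivalent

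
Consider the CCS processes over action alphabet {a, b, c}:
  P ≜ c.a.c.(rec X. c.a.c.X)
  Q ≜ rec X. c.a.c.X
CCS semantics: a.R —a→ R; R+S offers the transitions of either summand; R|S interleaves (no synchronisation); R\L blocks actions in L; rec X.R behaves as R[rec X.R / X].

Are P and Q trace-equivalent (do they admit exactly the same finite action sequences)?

P's transition system — 4 states:
  u0 = c.a.c.(rec X. c.a.c.X) :: =c=> u1
  u1 = a.c.(rec X. c.a.c.X) :: =a=> u2
  u2 = c.(rec X. c.a.c.X) :: =c=> u3
  u3 = rec X. c.a.c.X :: =c=> u1
Q's transition system — 3 states:
  v0 = rec X. c.a.c.X :: =c=> v1
  v1 = a.c.(rec X. c.a.c.X) :: =a=> v2
  v2 = c.(rec X. c.a.c.X) :: =c=> v0
Coarsest stable partition (strong bisimilarity classes):
  B0 = {u0, u3, v0}
  B1 = {u1, v1}
  B2 = {u2, v2}
u0 ∈ B0, v0 ∈ B0 → same block
Bisimilar ⇒ trace-equivalent.

traces(P) = traces(Q)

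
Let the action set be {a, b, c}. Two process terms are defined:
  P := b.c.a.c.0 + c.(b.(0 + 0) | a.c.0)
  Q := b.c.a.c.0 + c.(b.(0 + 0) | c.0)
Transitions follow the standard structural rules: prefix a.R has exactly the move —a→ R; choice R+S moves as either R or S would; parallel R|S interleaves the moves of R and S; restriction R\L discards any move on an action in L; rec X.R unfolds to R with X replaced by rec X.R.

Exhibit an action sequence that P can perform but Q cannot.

ca

P's transition system — 11 states:
  u0 = b.c.a.c.0 + c.(b.(0 + 0) | a.c.0) :: --b--▸ u1, --c--▸ u2
  u1 = c.a.c.0 :: --c--▸ u3
  u2 = b.(0 + 0) | a.c.0 :: --a--▸ u4, --b--▸ u5
  u3 = a.c.0 :: --a--▸ u6
  u4 = b.(0 + 0) | c.0 :: --b--▸ u7, --c--▸ u8
  u5 = (0 + 0) | a.c.0 :: --a--▸ u7
  u6 = c.0 :: --c--▸ u9
  u7 = (0 + 0) | c.0 :: --c--▸ u10
  u8 = b.(0 + 0) | 0 :: --b--▸ u10
  u9 = 0 :: (no moves)
  u10 = (0 + 0) | 0 :: (no moves)
Q's transition system — 9 states:
  v0 = b.c.a.c.0 + c.(b.(0 + 0) | c.0) :: --b--▸ v1, --c--▸ v2
  v1 = c.a.c.0 :: --c--▸ v3
  v2 = b.(0 + 0) | c.0 :: --b--▸ v4, --c--▸ v5
  v3 = a.c.0 :: --a--▸ v6
  v4 = (0 + 0) | c.0 :: --c--▸ v7
  v5 = b.(0 + 0) | 0 :: --b--▸ v7
  v6 = c.0 :: --c--▸ v8
  v7 = (0 + 0) | 0 :: (no moves)
  v8 = 0 :: (no moves)
Trace ⟨ca⟩ through P, begin at {u0}:
  [1] c ⇒ {u2}
  [2] a ⇒ {u4}
  ✓ P
Trace ⟨ca⟩ through Q, begin at {v0}:
  [1] c ⇒ {v2}
  [2] a ⇒ ∅ (Q stuck)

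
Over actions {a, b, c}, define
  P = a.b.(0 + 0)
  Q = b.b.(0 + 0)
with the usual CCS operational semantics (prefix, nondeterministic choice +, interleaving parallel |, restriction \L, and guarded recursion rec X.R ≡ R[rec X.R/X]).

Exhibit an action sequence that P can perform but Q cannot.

LTS(P): 3 reachable states
  m0 = a.b.(0 + 0) has moves --a--▸ m1
  m1 = b.(0 + 0) has moves --b--▸ m2
  m2 = 0 + 0 has moves (no moves)
LTS(Q): 3 reachable states
  n0 = b.b.(0 + 0) has moves --b--▸ n1
  n1 = b.(0 + 0) has moves --b--▸ n2
  n2 = 0 + 0 has moves (no moves)
Trace ⟨a⟩ through P, begin at {m0}:
  after a @ step 1: {m1}
  ✓ P
Trace ⟨a⟩ through Q, begin at {n0}:
  after a @ step 1: no successor for Q

a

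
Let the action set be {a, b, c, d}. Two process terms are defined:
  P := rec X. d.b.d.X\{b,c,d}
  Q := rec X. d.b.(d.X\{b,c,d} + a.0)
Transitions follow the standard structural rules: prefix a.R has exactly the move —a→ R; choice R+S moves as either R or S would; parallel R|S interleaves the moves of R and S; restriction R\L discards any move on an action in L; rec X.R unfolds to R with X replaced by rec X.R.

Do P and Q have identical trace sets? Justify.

Reachable graph of P (4 states):
  s0 = rec X. d.b.d.X\{b,c,d} ⊢ --d--▸ s1
  s1 = b.d.(rec X. d.b.d.X\{b,c,d})\{b,c,d} ⊢ --b--▸ s2
  s2 = d.(rec X. d.b.d.X\{b,c,d})\{b,c,d} ⊢ --d--▸ s3
  s3 = (rec X. d.b.d.X\{b,c,d})\{b,c,d} ⊢ ∅
Reachable graph of Q (5 states):
  t0 = rec X. d.b.(d.X\{b,c,d} + a.0) ⊢ --d--▸ t1
  t1 = b.(d.(rec X. d.b.(d.X\{b,c,d} + a.0))\{b,c,d} + a.0) ⊢ --b--▸ t2
  t2 = d.(rec X. d.b.(d.X\{b,c,d} + a.0))\{b,c,d} + a.0 ⊢ --a--▸ t3, --d--▸ t4
  t3 = 0 ⊢ ∅
  t4 = (rec X. d.b.(d.X\{b,c,d} + a.0))\{b,c,d} ⊢ ∅
Run σ = ⟨dba⟩ on Q: start {t0}
  after d @ step 1: {t1}
  after b @ step 2: {t2}
  after a @ step 3: {t3}
  Q completes σ.
Run σ = ⟨dba⟩ on P: start {s0}
  after d @ step 1: {s1}
  after b @ step 2: {s2}
  after a @ step 3: no successor for P

traces(P) ≠ traces(Q) — witness ⟨dba⟩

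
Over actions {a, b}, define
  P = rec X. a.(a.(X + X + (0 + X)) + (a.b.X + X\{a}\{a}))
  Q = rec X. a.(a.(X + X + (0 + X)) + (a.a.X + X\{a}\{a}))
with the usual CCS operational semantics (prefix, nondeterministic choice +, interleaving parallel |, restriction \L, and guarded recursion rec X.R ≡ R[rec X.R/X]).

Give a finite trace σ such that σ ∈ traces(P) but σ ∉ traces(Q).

P's transition system — 4 states:
  s0 = rec X. a.(a.(X + X + (0 + X)) + (a.b.X + X\{a}\{a})) | ··a··> s1
  s1 = a.((rec X. a.(a.(X + X + (0 + X)) + (a.b.X + X\{a}\{a}))) + (rec X. a.(a.(X + X + (0 + X)) + (a.b.X + X\{a}\{a}))) + (0 + (rec X. a.(a.(X + X + (0 + X)) + (a.b.X + X\{a}\{a}))))) + (a.b.(rec X. a.(a.(X + X + (0 + X)) + (a.b.X + X\{a}\{a}))) + (rec X. a.(a.(X + X + (0 + X)) + (a.b.X + X\{a}\{a})))\{a}\{a}) | ··a··> s2, ··a··> s3
  s2 = (rec X. a.(a.(X + X + (0 + X)) + (a.b.X + X\{a}\{a}))) + (rec X. a.(a.(X + X + (0 + X)) + (a.b.X + X\{a}\{a}))) + (0 + (rec X. a.(a.(X + X + (0 + X)) + (a.b.X + X\{a}\{a})))) | ··a··> s1
  s3 = b.(rec X. a.(a.(X + X + (0 + X)) + (a.b.X + X\{a}\{a}))) | ··b··> s0
Q's transition system — 4 states:
  t0 = rec X. a.(a.(X + X + (0 + X)) + (a.a.X + X\{a}\{a})) | ··a··> t1
  t1 = a.((rec X. a.(a.(X + X + (0 + X)) + (a.a.X + X\{a}\{a}))) + (rec X. a.(a.(X + X + (0 + X)) + (a.a.X + X\{a}\{a}))) + (0 + (rec X. a.(a.(X + X + (0 + X)) + (a.a.X + X\{a}\{a}))))) + (a.a.(rec X. a.(a.(X + X + (0 + X)) + (a.a.X + X\{a}\{a}))) + (rec X. a.(a.(X + X + (0 + X)) + (a.a.X + X\{a}\{a})))\{a}\{a}) | ··a··> t2, ··a··> t3
  t2 = (rec X. a.(a.(X + X + (0 + X)) + (a.a.X + X\{a}\{a}))) + (rec X. a.(a.(X + X + (0 + X)) + (a.a.X + X\{a}\{a}))) + (0 + (rec X. a.(a.(X + X + (0 + X)) + (a.a.X + X\{a}\{a})))) | ··a··> t1
  t3 = a.(rec X. a.(a.(X + X + (0 + X)) + (a.a.X + X\{a}\{a}))) | ··a··> t0
Run σ = ⟨aab⟩ on P: start {s0}
  [1] a ⇒ {s1}
  [2] a ⇒ {s2, s3}
  [3] b ⇒ {s0}
  — P admits the full trace.
Run σ = ⟨aab⟩ on Q: start {t0}
  [1] a ⇒ {t1}
  [2] a ⇒ {t2, t3}
  [3] b ⇒ ∅  — Q cannot continue

aab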